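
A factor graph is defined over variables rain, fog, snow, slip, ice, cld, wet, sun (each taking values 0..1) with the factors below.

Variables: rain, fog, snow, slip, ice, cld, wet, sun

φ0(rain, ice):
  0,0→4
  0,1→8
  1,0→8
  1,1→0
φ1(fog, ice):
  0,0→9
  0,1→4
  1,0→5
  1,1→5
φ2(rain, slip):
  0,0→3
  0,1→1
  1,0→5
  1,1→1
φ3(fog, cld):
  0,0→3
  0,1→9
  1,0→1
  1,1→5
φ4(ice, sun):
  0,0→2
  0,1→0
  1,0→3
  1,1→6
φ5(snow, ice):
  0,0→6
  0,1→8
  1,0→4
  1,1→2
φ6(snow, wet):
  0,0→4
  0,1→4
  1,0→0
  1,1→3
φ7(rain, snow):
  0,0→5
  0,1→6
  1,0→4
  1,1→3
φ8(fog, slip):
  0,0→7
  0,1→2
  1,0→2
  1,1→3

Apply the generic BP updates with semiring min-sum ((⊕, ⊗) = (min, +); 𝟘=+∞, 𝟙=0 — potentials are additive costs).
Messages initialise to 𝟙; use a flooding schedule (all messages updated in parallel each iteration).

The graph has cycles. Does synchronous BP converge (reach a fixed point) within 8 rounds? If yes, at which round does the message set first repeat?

NOT CONVERGED within 8 rounds

init: all messages = 𝟙 over 2 values
r1 m[φ0→rain] = [4, 0]
r1 m[φ0→ice] = [4, 0]
r1 m[φ1→fog] = [4, 5]
r1 m[φ1→ice] = [5, 4]
r1 m[φ2→rain] = [1, 1]
r1 m[φ2→slip] = [3, 1]
r1 m[φ3→fog] = [3, 1]
r1 m[φ3→cld] = [1, 5]
r1 m[φ4→ice] = [0, 3]
r1 m[φ4→sun] = [2, 0]
r1 m[φ5→snow] = [6, 2]
r1 m[φ5→ice] = [4, 2]
r1 m[φ6→snow] = [4, 0]
r1 m[φ6→wet] = [0, 3]
r1 m[φ7→rain] = [5, 3]
r1 m[φ7→snow] = [4, 3]
r1 m[φ8→fog] = [2, 2]
r1 m[φ8→slip] = [2, 2]
r1 m[rain→φ0] = [0, 0]
r1 m[rain→φ2] = [0, 0]
r1 m[rain→φ7] = [0, 0]
r1 m[fog→φ1] = [0, 0]
r1 m[fog→φ3] = [0, 0]
r1 m[fog→φ8] = [0, 0]
r1 m[snow→φ5] = [0, 0]
r1 m[snow→φ6] = [0, 0]
r1 m[snow→φ7] = [0, 0]
r1 m[slip→φ2] = [0, 0]
r1 m[slip→φ8] = [0, 0]
r1 m[ice→φ0] = [0, 0]
r1 m[ice→φ1] = [0, 0]
r1 m[ice→φ4] = [0, 0]
r1 m[ice→φ5] = [0, 0]
r1 m[cld→φ3] = [0, 0]
r1 m[wet→φ6] = [0, 0]
r1 m[sun→φ4] = [0, 0]
r2 m[φ0→rain] = [4, 0]
r2 m[φ0→ice] = [4, 0]
r2 m[φ1→fog] = [4, 5]
r2 m[φ1→ice] = [5, 4]
r2 m[φ2→rain] = [1, 1]
r2 m[φ2→slip] = [3, 1]
r2 m[φ3→fog] = [3, 1]
r2 m[φ3→cld] = [1, 5]
r2 m[φ4→ice] = [0, 3]
r2 m[φ4→sun] = [2, 0]
r2 m[φ5→snow] = [6, 2]
r2 m[φ5→ice] = [4, 2]
r2 m[φ6→snow] = [4, 0]
r2 m[φ6→wet] = [0, 3]
r2 m[φ7→rain] = [5, 3]
r2 m[φ7→snow] = [4, 3]
r2 m[φ8→fog] = [2, 2]
r2 m[φ8→slip] = [2, 2]
r2 m[rain→φ0] = [6, 4]
r2 m[rain→φ2] = [9, 3]
r2 m[rain→φ7] = [5, 1]
r2 m[fog→φ1] = [5, 3]
r2 m[fog→φ3] = [6, 7]
r2 m[fog→φ8] = [7, 6]
r2 m[snow→φ5] = [8, 3]
r2 m[snow→φ6] = [10, 5]
r2 m[snow→φ7] = [10, 2]
r2 m[slip→φ2] = [2, 2]
r2 m[slip→φ8] = [3, 1]
r2 m[ice→φ0] = [9, 9]
r2 m[ice→φ1] = [8, 5]
r2 m[ice→φ4] = [13, 6]
r2 m[ice→φ5] = [9, 7]
r2 m[cld→φ3] = [0, 0]
r2 m[wet→φ6] = [0, 0]
r2 m[sun→φ4] = [0, 0]
r3 m[φ0→rain] = [13, 9]
r3 m[φ0→ice] = [10, 4]
r3 m[φ1→fog] = [9, 10]
r3 m[φ1→ice] = [8, 8]
r3 m[φ2→rain] = [3, 3]
r3 m[φ2→slip] = [8, 4]
r3 m[φ3→fog] = [3, 1]
r3 m[φ3→cld] = [8, 12]
r3 m[φ4→ice] = [0, 3]
r3 m[φ4→sun] = [9, 12]
r3 m[φ5→snow] = [15, 9]
r3 m[φ5→ice] = [7, 5]
r3 m[φ6→snow] = [4, 0]
r3 m[φ6→wet] = [5, 8]
r3 m[φ7→rain] = [8, 5]
r3 m[φ7→snow] = [5, 4]
r3 m[φ8→fog] = [3, 4]
r3 m[φ8→slip] = [8, 9]
r3 m[rain→φ0] = [6, 4]
r3 m[rain→φ2] = [9, 3]
r3 m[rain→φ7] = [5, 1]
r3 m[fog→φ1] = [5, 3]
r3 m[fog→φ3] = [6, 7]
r3 m[fog→φ8] = [7, 6]
r3 m[snow→φ5] = [8, 3]
r3 m[snow→φ6] = [10, 5]
r3 m[snow→φ7] = [10, 2]
r3 m[slip→φ2] = [2, 2]
r3 m[slip→φ8] = [3, 1]
r3 m[ice→φ0] = [9, 9]
r3 m[ice→φ1] = [8, 5]
r3 m[ice→φ4] = [13, 6]
r3 m[ice→φ5] = [9, 7]
r3 m[cld→φ3] = [0, 0]
r3 m[wet→φ6] = [0, 0]
r3 m[sun→φ4] = [0, 0]
r4 m[φ0→rain] = [13, 9]
r4 m[φ0→ice] = [10, 4]
r4 m[φ1→fog] = [9, 10]
r4 m[φ1→ice] = [8, 8]
r4 m[φ2→rain] = [3, 3]
r4 m[φ2→slip] = [8, 4]
r4 m[φ3→fog] = [3, 1]
r4 m[φ3→cld] = [8, 12]
r4 m[φ4→ice] = [0, 3]
r4 m[φ4→sun] = [9, 12]
r4 m[φ5→snow] = [15, 9]
r4 m[φ5→ice] = [7, 5]
r4 m[φ6→snow] = [4, 0]
r4 m[φ6→wet] = [5, 8]
r4 m[φ7→rain] = [8, 5]
r4 m[φ7→snow] = [5, 4]
r4 m[φ8→fog] = [3, 4]
r4 m[φ8→slip] = [8, 9]
r4 m[rain→φ0] = [11, 8]
r4 m[rain→φ2] = [21, 14]
r4 m[rain→φ7] = [16, 12]
r4 m[fog→φ1] = [6, 5]
r4 m[fog→φ3] = [12, 14]
r4 m[fog→φ8] = [12, 11]
r4 m[snow→φ5] = [9, 4]
r4 m[snow→φ6] = [20, 13]
r4 m[snow→φ7] = [19, 9]
r4 m[slip→φ2] = [8, 9]
r4 m[slip→φ8] = [8, 4]
r4 m[ice→φ0] = [15, 16]
r4 m[ice→φ1] = [17, 12]
r4 m[ice→φ4] = [25, 17]
r4 m[ice→φ5] = [18, 15]
r4 m[cld→φ3] = [0, 0]
r4 m[wet→φ6] = [0, 0]
r4 m[sun→φ4] = [0, 0]
r5 m[φ0→rain] = [19, 16]
r5 m[φ0→ice] = [15, 8]
r5 m[φ1→fog] = [16, 17]
r5 m[φ1→ice] = [10, 10]
r5 m[φ2→rain] = [10, 10]
r5 m[φ2→slip] = [19, 15]
r5 m[φ3→fog] = [3, 1]
r5 m[φ3→cld] = [15, 19]
r5 m[φ4→ice] = [0, 3]
r5 m[φ4→sun] = [20, 23]
r5 m[φ5→snow] = [23, 17]
r5 m[φ5→ice] = [8, 6]
r5 m[φ6→snow] = [4, 0]
r5 m[φ6→wet] = [13, 16]
r5 m[φ7→rain] = [15, 12]
r5 m[φ7→snow] = [16, 15]
r5 m[φ8→fog] = [6, 7]
r5 m[φ8→slip] = [13, 14]
r5 m[rain→φ0] = [11, 8]
r5 m[rain→φ2] = [21, 14]
r5 m[rain→φ7] = [16, 12]
r5 m[fog→φ1] = [6, 5]
r5 m[fog→φ3] = [12, 14]
r5 m[fog→φ8] = [12, 11]
r5 m[snow→φ5] = [9, 4]
r5 m[snow→φ6] = [20, 13]
r5 m[snow→φ7] = [19, 9]
r5 m[slip→φ2] = [8, 9]
r5 m[slip→φ8] = [8, 4]
r5 m[ice→φ0] = [15, 16]
r5 m[ice→φ1] = [17, 12]
r5 m[ice→φ4] = [25, 17]
r5 m[ice→φ5] = [18, 15]
r5 m[cld→φ3] = [0, 0]
r5 m[wet→φ6] = [0, 0]
r5 m[sun→φ4] = [0, 0]
r6 m[φ0→rain] = [19, 16]
r6 m[φ0→ice] = [15, 8]
r6 m[φ1→fog] = [16, 17]
r6 m[φ1→ice] = [10, 10]
r6 m[φ2→rain] = [10, 10]
r6 m[φ2→slip] = [19, 15]
r6 m[φ3→fog] = [3, 1]
r6 m[φ3→cld] = [15, 19]
r6 m[φ4→ice] = [0, 3]
r6 m[φ4→sun] = [20, 23]
r6 m[φ5→snow] = [23, 17]
r6 m[φ5→ice] = [8, 6]
r6 m[φ6→snow] = [4, 0]
r6 m[φ6→wet] = [13, 16]
r6 m[φ7→rain] = [15, 12]
r6 m[φ7→snow] = [16, 15]
r6 m[φ8→fog] = [6, 7]
r6 m[φ8→slip] = [13, 14]
r6 m[rain→φ0] = [25, 22]
r6 m[rain→φ2] = [34, 28]
r6 m[rain→φ7] = [29, 26]
r6 m[fog→φ1] = [9, 8]
r6 m[fog→φ3] = [22, 24]
r6 m[fog→φ8] = [19, 18]
r6 m[snow→φ5] = [20, 15]
r6 m[snow→φ6] = [39, 32]
r6 m[snow→φ7] = [27, 17]
r6 m[slip→φ2] = [13, 14]
r6 m[slip→φ8] = [19, 15]
r6 m[ice→φ0] = [18, 19]
r6 m[ice→φ1] = [23, 17]
r6 m[ice→φ4] = [33, 24]
r6 m[ice→φ5] = [25, 21]
r6 m[cld→φ3] = [0, 0]
r6 m[wet→φ6] = [0, 0]
r6 m[sun→φ4] = [0, 0]
r7 m[φ0→rain] = [22, 19]
r7 m[φ0→ice] = [29, 22]
r7 m[φ1→fog] = [21, 22]
r7 m[φ1→ice] = [13, 13]
r7 m[φ2→rain] = [15, 15]
r7 m[φ2→slip] = [33, 29]
r7 m[φ3→fog] = [3, 1]
r7 m[φ3→cld] = [25, 29]
r7 m[φ4→ice] = [0, 3]
r7 m[φ4→sun] = [27, 30]
r7 m[φ5→snow] = [29, 23]
r7 m[φ5→ice] = [19, 17]
r7 m[φ6→snow] = [4, 0]
r7 m[φ6→wet] = [32, 35]
r7 m[φ7→rain] = [23, 20]
r7 m[φ7→snow] = [30, 29]
r7 m[φ8→fog] = [17, 18]
r7 m[φ8→slip] = [20, 21]
r7 m[rain→φ0] = [25, 22]
r7 m[rain→φ2] = [34, 28]
r7 m[rain→φ7] = [29, 26]
r7 m[fog→φ1] = [9, 8]
r7 m[fog→φ3] = [22, 24]
r7 m[fog→φ8] = [19, 18]
r7 m[snow→φ5] = [20, 15]
r7 m[snow→φ6] = [39, 32]
r7 m[snow→φ7] = [27, 17]
r7 m[slip→φ2] = [13, 14]
r7 m[slip→φ8] = [19, 15]
r7 m[ice→φ0] = [18, 19]
r7 m[ice→φ1] = [23, 17]
r7 m[ice→φ4] = [33, 24]
r7 m[ice→φ5] = [25, 21]
r7 m[cld→φ3] = [0, 0]
r7 m[wet→φ6] = [0, 0]
r7 m[sun→φ4] = [0, 0]
r8 m[φ0→rain] = [22, 19]
r8 m[φ0→ice] = [29, 22]
r8 m[φ1→fog] = [21, 22]
r8 m[φ1→ice] = [13, 13]
r8 m[φ2→rain] = [15, 15]
r8 m[φ2→slip] = [33, 29]
r8 m[φ3→fog] = [3, 1]
r8 m[φ3→cld] = [25, 29]
r8 m[φ4→ice] = [0, 3]
r8 m[φ4→sun] = [27, 30]
r8 m[φ5→snow] = [29, 23]
r8 m[φ5→ice] = [19, 17]
r8 m[φ6→snow] = [4, 0]
r8 m[φ6→wet] = [32, 35]
r8 m[φ7→rain] = [23, 20]
r8 m[φ7→snow] = [30, 29]
r8 m[φ8→fog] = [17, 18]
r8 m[φ8→slip] = [20, 21]
r8 m[rain→φ0] = [38, 35]
r8 m[rain→φ2] = [45, 39]
r8 m[rain→φ7] = [37, 34]
r8 m[fog→φ1] = [20, 19]
r8 m[fog→φ3] = [38, 40]
r8 m[fog→φ8] = [24, 23]
r8 m[snow→φ5] = [34, 29]
r8 m[snow→φ6] = [59, 52]
r8 m[snow→φ7] = [33, 23]
r8 m[slip→φ2] = [20, 21]
r8 m[slip→φ8] = [33, 29]
r8 m[ice→φ0] = [32, 33]
r8 m[ice→φ1] = [48, 42]
r8 m[ice→φ4] = [61, 52]
r8 m[ice→φ5] = [42, 38]
r8 m[cld→φ3] = [0, 0]
r8 m[wet→φ6] = [0, 0]
r8 m[sun→φ4] = [0, 0]
no fixed point within 8 rounds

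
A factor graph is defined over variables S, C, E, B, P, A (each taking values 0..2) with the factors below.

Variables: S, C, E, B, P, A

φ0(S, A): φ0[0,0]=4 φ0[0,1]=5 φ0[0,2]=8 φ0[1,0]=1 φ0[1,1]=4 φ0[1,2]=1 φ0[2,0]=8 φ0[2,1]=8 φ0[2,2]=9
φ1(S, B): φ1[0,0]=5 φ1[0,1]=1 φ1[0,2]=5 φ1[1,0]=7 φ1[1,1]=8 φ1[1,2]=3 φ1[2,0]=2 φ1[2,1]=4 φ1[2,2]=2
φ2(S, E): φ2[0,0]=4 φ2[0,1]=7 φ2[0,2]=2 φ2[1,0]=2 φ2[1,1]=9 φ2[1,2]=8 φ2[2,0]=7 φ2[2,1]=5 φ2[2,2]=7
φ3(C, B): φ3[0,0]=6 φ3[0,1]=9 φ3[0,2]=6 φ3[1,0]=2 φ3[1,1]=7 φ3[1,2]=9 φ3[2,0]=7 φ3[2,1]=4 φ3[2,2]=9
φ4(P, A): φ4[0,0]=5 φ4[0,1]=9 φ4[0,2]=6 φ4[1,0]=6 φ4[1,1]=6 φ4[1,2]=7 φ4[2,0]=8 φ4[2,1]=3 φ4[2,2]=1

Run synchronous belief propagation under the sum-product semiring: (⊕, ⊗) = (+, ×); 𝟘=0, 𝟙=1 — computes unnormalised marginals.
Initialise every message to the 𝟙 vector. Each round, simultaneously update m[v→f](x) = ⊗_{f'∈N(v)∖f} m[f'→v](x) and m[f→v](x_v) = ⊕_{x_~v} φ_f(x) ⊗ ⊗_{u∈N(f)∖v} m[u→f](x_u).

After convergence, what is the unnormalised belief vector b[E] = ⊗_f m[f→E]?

b[E] = [776582, 1070235, 869352]

init: all messages = 𝟙 over 3 values
r1 m[φ0→S] = [17, 6, 25]
r1 m[φ0→A] = [13, 17, 18]
r1 m[φ1→S] = [11, 18, 8]
r1 m[φ1→B] = [14, 13, 10]
r1 m[φ2→S] = [13, 19, 19]
r1 m[φ2→E] = [13, 21, 17]
r1 m[φ3→C] = [21, 18, 20]
r1 m[φ3→B] = [15, 20, 24]
r1 m[φ4→P] = [20, 19, 12]
r1 m[φ4→A] = [19, 18, 14]
r1 m[S→φ0] = [1, 1, 1]
r1 m[S→φ1] = [1, 1, 1]
r1 m[S→φ2] = [1, 1, 1]
r1 m[C→φ3] = [1, 1, 1]
r1 m[E→φ2] = [1, 1, 1]
r1 m[B→φ1] = [1, 1, 1]
r1 m[B→φ3] = [1, 1, 1]
r1 m[P→φ4] = [1, 1, 1]
r1 m[A→φ0] = [1, 1, 1]
r1 m[A→φ4] = [1, 1, 1]
r2 m[φ0→S] = [17, 6, 25]
r2 m[φ0→A] = [13, 17, 18]
r2 m[φ1→S] = [11, 18, 8]
r2 m[φ1→B] = [14, 13, 10]
r2 m[φ2→S] = [13, 19, 19]
r2 m[φ2→E] = [13, 21, 17]
r2 m[φ3→C] = [21, 18, 20]
r2 m[φ3→B] = [15, 20, 24]
r2 m[φ4→P] = [20, 19, 12]
r2 m[φ4→A] = [19, 18, 14]
r2 m[S→φ0] = [143, 342, 152]
r2 m[S→φ1] = [221, 114, 475]
r2 m[S→φ2] = [187, 108, 200]
r2 m[C→φ3] = [1, 1, 1]
r2 m[E→φ2] = [1, 1, 1]
r2 m[B→φ1] = [15, 20, 24]
r2 m[B→φ3] = [14, 13, 10]
r2 m[P→φ4] = [1, 1, 1]
r2 m[A→φ0] = [19, 18, 14]
r2 m[A→φ4] = [13, 17, 18]
r3 m[φ0→S] = [278, 105, 422]
r3 m[φ0→A] = [2130, 3299, 2854]
r3 m[φ1→S] = [215, 337, 158]
r3 m[φ1→B] = [2853, 3033, 2397]
r3 m[φ2→S] = [13, 19, 19]
r3 m[φ2→E] = [2364, 3281, 2638]
r3 m[φ3→C] = [261, 209, 240]
r3 m[φ3→B] = [15, 20, 24]
r3 m[φ4→P] = [326, 306, 173]
r3 m[φ4→A] = [19, 18, 14]
r3 m[S→φ0] = [143, 342, 152]
r3 m[S→φ1] = [221, 114, 475]
r3 m[S→φ2] = [187, 108, 200]
r3 m[C→φ3] = [1, 1, 1]
r3 m[E→φ2] = [1, 1, 1]
r3 m[B→φ1] = [15, 20, 24]
r3 m[B→φ3] = [14, 13, 10]
r3 m[P→φ4] = [1, 1, 1]
r3 m[A→φ0] = [19, 18, 14]
r3 m[A→φ4] = [13, 17, 18]
r4 m[φ0→S] = [278, 105, 422]
r4 m[φ0→A] = [2130, 3299, 2854]
r4 m[φ1→S] = [215, 337, 158]
r4 m[φ1→B] = [2853, 3033, 2397]
r4 m[φ2→S] = [13, 19, 19]
r4 m[φ2→E] = [2364, 3281, 2638]
r4 m[φ3→C] = [261, 209, 240]
r4 m[φ3→B] = [15, 20, 24]
r4 m[φ4→P] = [326, 306, 173]
r4 m[φ4→A] = [19, 18, 14]
r4 m[S→φ0] = [2795, 6403, 3002]
r4 m[S→φ1] = [3614, 1995, 8018]
r4 m[S→φ2] = [59770, 35385, 66676]
r4 m[C→φ3] = [1, 1, 1]
r4 m[E→φ2] = [1, 1, 1]
r4 m[B→φ1] = [15, 20, 24]
r4 m[B→φ3] = [2853, 3033, 2397]
r4 m[P→φ4] = [1, 1, 1]
r4 m[A→φ0] = [19, 18, 14]
r4 m[A→φ4] = [2130, 3299, 2854]
r5 m[φ0→S] = [278, 105, 422]
r5 m[φ0→A] = [41599, 63603, 55781]
r5 m[φ1→S] = [215, 337, 158]
r5 m[φ1→B] = [48071, 51646, 40091]
r5 m[φ2→S] = [13, 19, 19]
r5 m[φ2→E] = [776582, 1070235, 869352]
r5 m[φ3→C] = [58797, 48510, 53676]
r5 m[φ3→B] = [15, 20, 24]
r5 m[φ4→P] = [57465, 52552, 29791]
r5 m[φ4→A] = [19, 18, 14]
r5 m[S→φ0] = [2795, 6403, 3002]
r5 m[S→φ1] = [3614, 1995, 8018]
r5 m[S→φ2] = [59770, 35385, 66676]
r5 m[C→φ3] = [1, 1, 1]
r5 m[E→φ2] = [1, 1, 1]
r5 m[B→φ1] = [15, 20, 24]
r5 m[B→φ3] = [2853, 3033, 2397]
r5 m[P→φ4] = [1, 1, 1]
r5 m[A→φ0] = [19, 18, 14]
r5 m[A→φ4] = [2130, 3299, 2854]
r6 m[φ0→S] = [278, 105, 422]
r6 m[φ0→A] = [41599, 63603, 55781]
r6 m[φ1→S] = [215, 337, 158]
r6 m[φ1→B] = [48071, 51646, 40091]
r6 m[φ2→S] = [13, 19, 19]
r6 m[φ2→E] = [776582, 1070235, 869352]
r6 m[φ3→C] = [58797, 48510, 53676]
r6 m[φ3→B] = [15, 20, 24]
r6 m[φ4→P] = [57465, 52552, 29791]
r6 m[φ4→A] = [19, 18, 14]
r6 m[S→φ0] = [2795, 6403, 3002]
r6 m[S→φ1] = [3614, 1995, 8018]
r6 m[S→φ2] = [59770, 35385, 66676]
r6 m[C→φ3] = [1, 1, 1]
r6 m[E→φ2] = [1, 1, 1]
r6 m[B→φ1] = [15, 20, 24]
r6 m[B→φ3] = [48071, 51646, 40091]
r6 m[P→φ4] = [1, 1, 1]
r6 m[A→φ0] = [19, 18, 14]
r6 m[A→φ4] = [41599, 63603, 55781]
r7 m[φ0→S] = [278, 105, 422]
r7 m[φ0→A] = [41599, 63603, 55781]
r7 m[φ1→S] = [215, 337, 158]
r7 m[φ1→B] = [48071, 51646, 40091]
r7 m[φ2→S] = [13, 19, 19]
r7 m[φ2→E] = [776582, 1070235, 869352]
r7 m[φ3→C] = [993786, 818483, 903900]
r7 m[φ3→B] = [15, 20, 24]
r7 m[φ4→P] = [1115108, 1021679, 579382]
r7 m[φ4→A] = [19, 18, 14]
r7 m[S→φ0] = [2795, 6403, 3002]
r7 m[S→φ1] = [3614, 1995, 8018]
r7 m[S→φ2] = [59770, 35385, 66676]
r7 m[C→φ3] = [1, 1, 1]
r7 m[E→φ2] = [1, 1, 1]
r7 m[B→φ1] = [15, 20, 24]
r7 m[B→φ3] = [48071, 51646, 40091]
r7 m[P→φ4] = [1, 1, 1]
r7 m[A→φ0] = [19, 18, 14]
r7 m[A→φ4] = [41599, 63603, 55781]
r8 m[φ0→S] = [278, 105, 422]
r8 m[φ0→A] = [41599, 63603, 55781]
r8 m[φ1→S] = [215, 337, 158]
r8 m[φ1→B] = [48071, 51646, 40091]
r8 m[φ2→S] = [13, 19, 19]
r8 m[φ2→E] = [776582, 1070235, 869352]
r8 m[φ3→C] = [993786, 818483, 903900]
r8 m[φ3→B] = [15, 20, 24]
r8 m[φ4→P] = [1115108, 1021679, 579382]
r8 m[φ4→A] = [19, 18, 14]
r8 m[S→φ0] = [2795, 6403, 3002]
r8 m[S→φ1] = [3614, 1995, 8018]
r8 m[S→φ2] = [59770, 35385, 66676]
r8 m[C→φ3] = [1, 1, 1]
r8 m[E→φ2] = [1, 1, 1]
r8 m[B→φ1] = [15, 20, 24]
r8 m[B→φ3] = [48071, 51646, 40091]
r8 m[P→φ4] = [1, 1, 1]
r8 m[A→φ0] = [19, 18, 14]
r8 m[A→φ4] = [41599, 63603, 55781]
fixed point reached at round 8
b[E] = ⊗ incoming = [776582, 1070235, 869352]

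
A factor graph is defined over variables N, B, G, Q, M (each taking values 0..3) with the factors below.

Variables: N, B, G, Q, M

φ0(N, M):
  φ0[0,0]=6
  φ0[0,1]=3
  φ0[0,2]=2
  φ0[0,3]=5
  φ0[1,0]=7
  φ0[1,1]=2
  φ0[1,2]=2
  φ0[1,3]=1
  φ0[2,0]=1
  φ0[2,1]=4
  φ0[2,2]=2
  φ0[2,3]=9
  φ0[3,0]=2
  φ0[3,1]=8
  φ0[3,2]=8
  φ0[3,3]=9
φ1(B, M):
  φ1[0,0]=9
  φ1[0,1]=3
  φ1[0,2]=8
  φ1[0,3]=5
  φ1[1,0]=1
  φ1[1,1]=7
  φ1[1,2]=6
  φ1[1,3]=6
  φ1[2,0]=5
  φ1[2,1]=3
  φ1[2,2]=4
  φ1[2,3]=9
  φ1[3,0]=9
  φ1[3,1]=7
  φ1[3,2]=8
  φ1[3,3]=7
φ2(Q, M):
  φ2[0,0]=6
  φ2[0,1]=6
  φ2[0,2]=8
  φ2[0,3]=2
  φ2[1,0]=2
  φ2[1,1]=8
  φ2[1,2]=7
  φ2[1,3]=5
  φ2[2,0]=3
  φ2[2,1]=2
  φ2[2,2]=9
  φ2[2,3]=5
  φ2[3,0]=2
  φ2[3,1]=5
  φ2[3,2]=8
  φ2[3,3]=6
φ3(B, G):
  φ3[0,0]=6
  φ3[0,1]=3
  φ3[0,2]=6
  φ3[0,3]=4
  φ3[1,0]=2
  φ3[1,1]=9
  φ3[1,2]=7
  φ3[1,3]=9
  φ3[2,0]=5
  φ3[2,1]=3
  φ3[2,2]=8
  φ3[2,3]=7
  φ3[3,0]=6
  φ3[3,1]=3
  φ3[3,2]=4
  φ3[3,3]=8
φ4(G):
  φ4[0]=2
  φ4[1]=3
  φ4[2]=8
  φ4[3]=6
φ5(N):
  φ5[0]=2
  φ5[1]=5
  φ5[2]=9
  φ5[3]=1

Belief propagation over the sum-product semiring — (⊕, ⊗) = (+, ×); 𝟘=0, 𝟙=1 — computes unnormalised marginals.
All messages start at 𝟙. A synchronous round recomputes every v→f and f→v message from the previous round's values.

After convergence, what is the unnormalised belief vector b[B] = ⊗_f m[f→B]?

b[B] = [2813808, 4031754, 3710000, 3946676]

init: all messages = 𝟙 over 4 values
r1 m[φ0→N] = [16, 12, 16, 27]
r1 m[φ0→M] = [16, 17, 14, 24]
r1 m[φ1→B] = [25, 20, 21, 31]
r1 m[φ1→M] = [24, 20, 26, 27]
r1 m[φ2→Q] = [22, 22, 19, 21]
r1 m[φ2→M] = [13, 21, 32, 18]
r1 m[φ3→B] = [19, 27, 23, 21]
r1 m[φ3→G] = [19, 18, 25, 28]
r1 m[φ4→G] = [2, 3, 8, 6]
r1 m[φ5→N] = [2, 5, 9, 1]
r1 m[N→φ0] = [1, 1, 1, 1]
r1 m[N→φ5] = [1, 1, 1, 1]
r1 m[B→φ1] = [1, 1, 1, 1]
r1 m[B→φ3] = [1, 1, 1, 1]
r1 m[G→φ3] = [1, 1, 1, 1]
r1 m[G→φ4] = [1, 1, 1, 1]
r1 m[Q→φ2] = [1, 1, 1, 1]
r1 m[M→φ0] = [1, 1, 1, 1]
r1 m[M→φ1] = [1, 1, 1, 1]
r1 m[M→φ2] = [1, 1, 1, 1]
r2 m[φ0→N] = [16, 12, 16, 27]
r2 m[φ0→M] = [16, 17, 14, 24]
r2 m[φ1→B] = [25, 20, 21, 31]
r2 m[φ1→M] = [24, 20, 26, 27]
r2 m[φ2→Q] = [22, 22, 19, 21]
r2 m[φ2→M] = [13, 21, 32, 18]
r2 m[φ3→B] = [19, 27, 23, 21]
r2 m[φ3→G] = [19, 18, 25, 28]
r2 m[φ4→G] = [2, 3, 8, 6]
r2 m[φ5→N] = [2, 5, 9, 1]
r2 m[N→φ0] = [2, 5, 9, 1]
r2 m[N→φ5] = [16, 12, 16, 27]
r2 m[B→φ1] = [19, 27, 23, 21]
r2 m[B→φ3] = [25, 20, 21, 31]
r2 m[G→φ3] = [2, 3, 8, 6]
r2 m[G→φ4] = [19, 18, 25, 28]
r2 m[Q→φ2] = [1, 1, 1, 1]
r2 m[M→φ0] = [312, 420, 832, 486]
r2 m[M→φ1] = [208, 357, 448, 432]
r2 m[M→φ2] = [384, 340, 364, 648]
r3 m[φ0→N] = [7226, 5174, 8030, 15014]
r3 m[φ0→M] = [58, 60, 40, 105]
r3 m[φ1→B] = [8687, 7987, 7791, 10979]
r3 m[φ1→M] = [502, 462, 574, 611]
r3 m[φ2→Q] = [8552, 9276, 8348, 9268]
r3 m[φ2→M] = [13, 21, 32, 18]
r3 m[φ3→B] = [93, 141, 125, 101]
r3 m[φ3→G] = [481, 411, 582, 675]
r3 m[φ4→G] = [2, 3, 8, 6]
r3 m[φ5→N] = [2, 5, 9, 1]
r3 m[N→φ0] = [2, 5, 9, 1]
r3 m[N→φ5] = [16, 12, 16, 27]
r3 m[B→φ1] = [19, 27, 23, 21]
r3 m[B→φ3] = [25, 20, 21, 31]
r3 m[G→φ3] = [2, 3, 8, 6]
r3 m[G→φ4] = [19, 18, 25, 28]
r3 m[Q→φ2] = [1, 1, 1, 1]
r3 m[M→φ0] = [312, 420, 832, 486]
r3 m[M→φ1] = [208, 357, 448, 432]
r3 m[M→φ2] = [384, 340, 364, 648]
r4 m[φ0→N] = [7226, 5174, 8030, 15014]
r4 m[φ0→M] = [58, 60, 40, 105]
r4 m[φ1→B] = [8687, 7987, 7791, 10979]
r4 m[φ1→M] = [502, 462, 574, 611]
r4 m[φ2→Q] = [8552, 9276, 8348, 9268]
r4 m[φ2→M] = [13, 21, 32, 18]
r4 m[φ3→B] = [93, 141, 125, 101]
r4 m[φ3→G] = [481, 411, 582, 675]
r4 m[φ4→G] = [2, 3, 8, 6]
r4 m[φ5→N] = [2, 5, 9, 1]
r4 m[N→φ0] = [2, 5, 9, 1]
r4 m[N→φ5] = [7226, 5174, 8030, 15014]
r4 m[B→φ1] = [93, 141, 125, 101]
r4 m[B→φ3] = [8687, 7987, 7791, 10979]
r4 m[G→φ3] = [2, 3, 8, 6]
r4 m[G→φ4] = [481, 411, 582, 675]
r4 m[Q→φ2] = [1, 1, 1, 1]
r4 m[M→φ0] = [6526, 9702, 18368, 10998]
r4 m[M→φ1] = [754, 1260, 1280, 1890]
r4 m[M→φ2] = [29116, 27720, 22960, 64155]
r5 m[φ0→N] = [159988, 112820, 181052, 336594]
r5 m[φ0→M] = [58, 60, 40, 105]
r5 m[φ1→B] = [30256, 28594, 29680, 39076]
r5 m[φ1→M] = [2512, 2348, 2898, 3143]
r5 m[φ2→Q] = [653006, 761487, 670203, 765442]
r5 m[φ2→M] = [13, 21, 32, 18]
r5 m[φ3→B] = [93, 141, 125, 101]
r5 m[φ3→G] = [172925, 154254, 214275, 249000]
r5 m[φ4→G] = [2, 3, 8, 6]
r5 m[φ5→N] = [2, 5, 9, 1]
r5 m[N→φ0] = [2, 5, 9, 1]
r5 m[N→φ5] = [7226, 5174, 8030, 15014]
r5 m[B→φ1] = [93, 141, 125, 101]
r5 m[B→φ3] = [8687, 7987, 7791, 10979]
r5 m[G→φ3] = [2, 3, 8, 6]
r5 m[G→φ4] = [481, 411, 582, 675]
r5 m[Q→φ2] = [1, 1, 1, 1]
r5 m[M→φ0] = [6526, 9702, 18368, 10998]
r5 m[M→φ1] = [754, 1260, 1280, 1890]
r5 m[M→φ2] = [29116, 27720, 22960, 64155]
r6 m[φ0→N] = [159988, 112820, 181052, 336594]
r6 m[φ0→M] = [58, 60, 40, 105]
r6 m[φ1→B] = [30256, 28594, 29680, 39076]
r6 m[φ1→M] = [2512, 2348, 2898, 3143]
r6 m[φ2→Q] = [653006, 761487, 670203, 765442]
r6 m[φ2→M] = [13, 21, 32, 18]
r6 m[φ3→B] = [93, 141, 125, 101]
r6 m[φ3→G] = [172925, 154254, 214275, 249000]
r6 m[φ4→G] = [2, 3, 8, 6]
r6 m[φ5→N] = [2, 5, 9, 1]
r6 m[N→φ0] = [2, 5, 9, 1]
r6 m[N→φ5] = [159988, 112820, 181052, 336594]
r6 m[B→φ1] = [93, 141, 125, 101]
r6 m[B→φ3] = [30256, 28594, 29680, 39076]
r6 m[G→φ3] = [2, 3, 8, 6]
r6 m[G→φ4] = [172925, 154254, 214275, 249000]
r6 m[Q→φ2] = [1, 1, 1, 1]
r6 m[M→φ0] = [32656, 49308, 92736, 56574]
r6 m[M→φ1] = [754, 1260, 1280, 1890]
r6 m[M→φ2] = [145696, 140880, 115920, 330015]
r7 m[φ0→N] = [812202, 569254, 924526, 1710830]
r7 m[φ0→M] = [58, 60, 40, 105]
r7 m[φ1→B] = [30256, 28594, 29680, 39076]
r7 m[φ1→M] = [2512, 2348, 2898, 3143]
r7 m[φ2→Q] = [3306846, 3879947, 3412203, 3903242]
r7 m[φ2→M] = [13, 21, 32, 18]
r7 m[φ3→B] = [93, 141, 125, 101]
r7 m[φ3→G] = [621580, 554382, 775438, 898738]
r7 m[φ4→G] = [2, 3, 8, 6]
r7 m[φ5→N] = [2, 5, 9, 1]
r7 m[N→φ0] = [2, 5, 9, 1]
r7 m[N→φ5] = [159988, 112820, 181052, 336594]
r7 m[B→φ1] = [93, 141, 125, 101]
r7 m[B→φ3] = [30256, 28594, 29680, 39076]
r7 m[G→φ3] = [2, 3, 8, 6]
r7 m[G→φ4] = [172925, 154254, 214275, 249000]
r7 m[Q→φ2] = [1, 1, 1, 1]
r7 m[M→φ0] = [32656, 49308, 92736, 56574]
r7 m[M→φ1] = [754, 1260, 1280, 1890]
r7 m[M→φ2] = [145696, 140880, 115920, 330015]
r8 m[φ0→N] = [812202, 569254, 924526, 1710830]
r8 m[φ0→M] = [58, 60, 40, 105]
r8 m[φ1→B] = [30256, 28594, 29680, 39076]
r8 m[φ1→M] = [2512, 2348, 2898, 3143]
r8 m[φ2→Q] = [3306846, 3879947, 3412203, 3903242]
r8 m[φ2→M] = [13, 21, 32, 18]
r8 m[φ3→B] = [93, 141, 125, 101]
r8 m[φ3→G] = [621580, 554382, 775438, 898738]
r8 m[φ4→G] = [2, 3, 8, 6]
r8 m[φ5→N] = [2, 5, 9, 1]
r8 m[N→φ0] = [2, 5, 9, 1]
r8 m[N→φ5] = [812202, 569254, 924526, 1710830]
r8 m[B→φ1] = [93, 141, 125, 101]
r8 m[B→φ3] = [30256, 28594, 29680, 39076]
r8 m[G→φ3] = [2, 3, 8, 6]
r8 m[G→φ4] = [621580, 554382, 775438, 898738]
r8 m[Q→φ2] = [1, 1, 1, 1]
r8 m[M→φ0] = [32656, 49308, 92736, 56574]
r8 m[M→φ1] = [754, 1260, 1280, 1890]
r8 m[M→φ2] = [145696, 140880, 115920, 330015]
r9 m[φ0→N] = [812202, 569254, 924526, 1710830]
r9 m[φ0→M] = [58, 60, 40, 105]
r9 m[φ1→B] = [30256, 28594, 29680, 39076]
r9 m[φ1→M] = [2512, 2348, 2898, 3143]
r9 m[φ2→Q] = [3306846, 3879947, 3412203, 3903242]
r9 m[φ2→M] = [13, 21, 32, 18]
r9 m[φ3→B] = [93, 141, 125, 101]
r9 m[φ3→G] = [621580, 554382, 775438, 898738]
r9 m[φ4→G] = [2, 3, 8, 6]
r9 m[φ5→N] = [2, 5, 9, 1]
r9 m[N→φ0] = [2, 5, 9, 1]
r9 m[N→φ5] = [812202, 569254, 924526, 1710830]
r9 m[B→φ1] = [93, 141, 125, 101]
r9 m[B→φ3] = [30256, 28594, 29680, 39076]
r9 m[G→φ3] = [2, 3, 8, 6]
r9 m[G→φ4] = [621580, 554382, 775438, 898738]
r9 m[Q→φ2] = [1, 1, 1, 1]
r9 m[M→φ0] = [32656, 49308, 92736, 56574]
r9 m[M→φ1] = [754, 1260, 1280, 1890]
r9 m[M→φ2] = [145696, 140880, 115920, 330015]
fixed point reached at round 9
b[B] = ⊗ incoming = [2813808, 4031754, 3710000, 3946676]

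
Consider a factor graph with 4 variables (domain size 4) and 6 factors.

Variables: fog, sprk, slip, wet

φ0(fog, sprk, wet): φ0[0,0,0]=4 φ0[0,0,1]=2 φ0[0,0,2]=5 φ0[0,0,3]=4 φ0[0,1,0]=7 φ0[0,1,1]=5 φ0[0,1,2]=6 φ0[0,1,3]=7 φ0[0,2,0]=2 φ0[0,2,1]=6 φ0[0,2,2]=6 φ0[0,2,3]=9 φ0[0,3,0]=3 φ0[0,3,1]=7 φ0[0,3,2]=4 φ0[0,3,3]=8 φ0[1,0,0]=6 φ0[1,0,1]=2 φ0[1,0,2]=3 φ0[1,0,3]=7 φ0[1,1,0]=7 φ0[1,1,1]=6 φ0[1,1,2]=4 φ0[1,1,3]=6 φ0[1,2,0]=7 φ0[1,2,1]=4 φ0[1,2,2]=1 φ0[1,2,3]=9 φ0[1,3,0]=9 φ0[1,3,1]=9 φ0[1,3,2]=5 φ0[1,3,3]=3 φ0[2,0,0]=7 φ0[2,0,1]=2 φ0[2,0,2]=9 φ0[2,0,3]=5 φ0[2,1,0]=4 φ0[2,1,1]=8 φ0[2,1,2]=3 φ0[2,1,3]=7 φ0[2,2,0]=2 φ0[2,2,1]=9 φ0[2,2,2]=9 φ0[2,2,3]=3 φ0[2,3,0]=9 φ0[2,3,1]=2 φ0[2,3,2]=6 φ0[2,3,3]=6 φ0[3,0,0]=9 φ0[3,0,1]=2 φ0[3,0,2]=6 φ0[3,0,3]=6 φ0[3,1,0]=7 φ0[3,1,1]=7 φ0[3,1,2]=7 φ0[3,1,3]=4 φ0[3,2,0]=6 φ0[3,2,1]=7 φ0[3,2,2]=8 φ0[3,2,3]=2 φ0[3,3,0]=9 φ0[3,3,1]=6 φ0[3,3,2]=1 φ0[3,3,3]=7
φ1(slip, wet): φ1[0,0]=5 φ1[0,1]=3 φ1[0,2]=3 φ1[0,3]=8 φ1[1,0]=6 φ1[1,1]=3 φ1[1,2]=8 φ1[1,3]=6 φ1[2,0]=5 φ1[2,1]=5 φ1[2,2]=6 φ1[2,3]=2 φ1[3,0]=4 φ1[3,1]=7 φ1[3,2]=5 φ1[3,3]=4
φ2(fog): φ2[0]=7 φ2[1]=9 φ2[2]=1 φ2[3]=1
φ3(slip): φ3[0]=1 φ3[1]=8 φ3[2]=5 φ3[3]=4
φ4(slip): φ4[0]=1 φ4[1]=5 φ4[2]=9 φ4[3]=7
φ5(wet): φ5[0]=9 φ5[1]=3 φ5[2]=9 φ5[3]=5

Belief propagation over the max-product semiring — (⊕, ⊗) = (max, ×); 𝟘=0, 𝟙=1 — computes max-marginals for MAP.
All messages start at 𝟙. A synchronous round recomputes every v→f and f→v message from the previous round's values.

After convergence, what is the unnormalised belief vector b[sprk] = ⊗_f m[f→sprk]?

init: all messages = 𝟙 over 4 values
r1 m[φ0→fog] = [9, 9, 9, 9]
r1 m[φ0→sprk] = [9, 8, 9, 9]
r1 m[φ0→wet] = [9, 9, 9, 9]
r1 m[φ1→slip] = [8, 8, 6, 7]
r1 m[φ1→wet] = [6, 7, 8, 8]
r1 m[φ2→fog] = [7, 9, 1, 1]
r1 m[φ3→slip] = [1, 8, 5, 4]
r1 m[φ4→slip] = [1, 5, 9, 7]
r1 m[φ5→wet] = [9, 3, 9, 5]
r1 m[fog→φ0] = [1, 1, 1, 1]
r1 m[fog→φ2] = [1, 1, 1, 1]
r1 m[sprk→φ0] = [1, 1, 1, 1]
r1 m[slip→φ1] = [1, 1, 1, 1]
r1 m[slip→φ3] = [1, 1, 1, 1]
r1 m[slip→φ4] = [1, 1, 1, 1]
r1 m[wet→φ0] = [1, 1, 1, 1]
r1 m[wet→φ1] = [1, 1, 1, 1]
r1 m[wet→φ5] = [1, 1, 1, 1]
r2 m[φ0→fog] = [9, 9, 9, 9]
r2 m[φ0→sprk] = [9, 8, 9, 9]
r2 m[φ0→wet] = [9, 9, 9, 9]
r2 m[φ1→slip] = [8, 8, 6, 7]
r2 m[φ1→wet] = [6, 7, 8, 8]
r2 m[φ2→fog] = [7, 9, 1, 1]
r2 m[φ3→slip] = [1, 8, 5, 4]
r2 m[φ4→slip] = [1, 5, 9, 7]
r2 m[φ5→wet] = [9, 3, 9, 5]
r2 m[fog→φ0] = [7, 9, 1, 1]
r2 m[fog→φ2] = [9, 9, 9, 9]
r2 m[sprk→φ0] = [1, 1, 1, 1]
r2 m[slip→φ1] = [1, 40, 45, 28]
r2 m[slip→φ3] = [8, 40, 54, 49]
r2 m[slip→φ4] = [8, 64, 30, 28]
r2 m[wet→φ0] = [54, 21, 72, 40]
r2 m[wet→φ1] = [81, 27, 81, 45]
r2 m[wet→φ5] = [54, 63, 72, 72]
r3 m[φ0→fog] = [432, 486, 648, 576]
r3 m[φ0→sprk] = [2916, 3402, 3402, 4374]
r3 m[φ0→wet] = [81, 81, 45, 81]
r3 m[φ1→slip] = [405, 648, 486, 405]
r3 m[φ1→wet] = [240, 225, 320, 240]
r3 m[φ2→fog] = [7, 9, 1, 1]
r3 m[φ3→slip] = [1, 8, 5, 4]
r3 m[φ4→slip] = [1, 5, 9, 7]
r3 m[φ5→wet] = [9, 3, 9, 5]
r3 m[fog→φ0] = [7, 9, 1, 1]
r3 m[fog→φ2] = [9, 9, 9, 9]
r3 m[sprk→φ0] = [1, 1, 1, 1]
r3 m[slip→φ1] = [1, 40, 45, 28]
r3 m[slip→φ3] = [8, 40, 54, 49]
r3 m[slip→φ4] = [8, 64, 30, 28]
r3 m[wet→φ0] = [54, 21, 72, 40]
r3 m[wet→φ1] = [81, 27, 81, 45]
r3 m[wet→φ5] = [54, 63, 72, 72]
r4 m[φ0→fog] = [432, 486, 648, 576]
r4 m[φ0→sprk] = [2916, 3402, 3402, 4374]
r4 m[φ0→wet] = [81, 81, 45, 81]
r4 m[φ1→slip] = [405, 648, 486, 405]
r4 m[φ1→wet] = [240, 225, 320, 240]
r4 m[φ2→fog] = [7, 9, 1, 1]
r4 m[φ3→slip] = [1, 8, 5, 4]
r4 m[φ4→slip] = [1, 5, 9, 7]
r4 m[φ5→wet] = [9, 3, 9, 5]
r4 m[fog→φ0] = [7, 9, 1, 1]
r4 m[fog→φ2] = [432, 486, 648, 576]
r4 m[sprk→φ0] = [1, 1, 1, 1]
r4 m[slip→φ1] = [1, 40, 45, 28]
r4 m[slip→φ3] = [405, 3240, 4374, 2835]
r4 m[slip→φ4] = [405, 5184, 2430, 1620]
r4 m[wet→φ0] = [2160, 675, 2880, 1200]
r4 m[wet→φ1] = [729, 243, 405, 405]
r4 m[wet→φ5] = [19440, 18225, 14400, 19440]
r5 m[φ0→fog] = [17280, 19440, 25920, 23040]
r5 m[φ0→sprk] = [116640, 136080, 136080, 174960]
r5 m[φ0→wet] = [81, 81, 45, 81]
r5 m[φ1→slip] = [3645, 4374, 3645, 2916]
r5 m[φ1→wet] = [240, 225, 320, 240]
r5 m[φ2→fog] = [7, 9, 1, 1]
r5 m[φ3→slip] = [1, 8, 5, 4]
r5 m[φ4→slip] = [1, 5, 9, 7]
r5 m[φ5→wet] = [9, 3, 9, 5]
r5 m[fog→φ0] = [7, 9, 1, 1]
r5 m[fog→φ2] = [432, 486, 648, 576]
r5 m[sprk→φ0] = [1, 1, 1, 1]
r5 m[slip→φ1] = [1, 40, 45, 28]
r5 m[slip→φ3] = [405, 3240, 4374, 2835]
r5 m[slip→φ4] = [405, 5184, 2430, 1620]
r5 m[wet→φ0] = [2160, 675, 2880, 1200]
r5 m[wet→φ1] = [729, 243, 405, 405]
r5 m[wet→φ5] = [19440, 18225, 14400, 19440]
r6 m[φ0→fog] = [17280, 19440, 25920, 23040]
r6 m[φ0→sprk] = [116640, 136080, 136080, 174960]
r6 m[φ0→wet] = [81, 81, 45, 81]
r6 m[φ1→slip] = [3645, 4374, 3645, 2916]
r6 m[φ1→wet] = [240, 225, 320, 240]
r6 m[φ2→fog] = [7, 9, 1, 1]
r6 m[φ3→slip] = [1, 8, 5, 4]
r6 m[φ4→slip] = [1, 5, 9, 7]
r6 m[φ5→wet] = [9, 3, 9, 5]
r6 m[fog→φ0] = [7, 9, 1, 1]
r6 m[fog→φ2] = [17280, 19440, 25920, 23040]
r6 m[sprk→φ0] = [1, 1, 1, 1]
r6 m[slip→φ1] = [1, 40, 45, 28]
r6 m[slip→φ3] = [3645, 21870, 32805, 20412]
r6 m[slip→φ4] = [3645, 34992, 18225, 11664]
r6 m[wet→φ0] = [2160, 675, 2880, 1200]
r6 m[wet→φ1] = [729, 243, 405, 405]
r6 m[wet→φ5] = [19440, 18225, 14400, 19440]
r7 m[φ0→fog] = [17280, 19440, 25920, 23040]
r7 m[φ0→sprk] = [116640, 136080, 136080, 174960]
r7 m[φ0→wet] = [81, 81, 45, 81]
r7 m[φ1→slip] = [3645, 4374, 3645, 2916]
r7 m[φ1→wet] = [240, 225, 320, 240]
r7 m[φ2→fog] = [7, 9, 1, 1]
r7 m[φ3→slip] = [1, 8, 5, 4]
r7 m[φ4→slip] = [1, 5, 9, 7]
r7 m[φ5→wet] = [9, 3, 9, 5]
r7 m[fog→φ0] = [7, 9, 1, 1]
r7 m[fog→φ2] = [17280, 19440, 25920, 23040]
r7 m[sprk→φ0] = [1, 1, 1, 1]
r7 m[slip→φ1] = [1, 40, 45, 28]
r7 m[slip→φ3] = [3645, 21870, 32805, 20412]
r7 m[slip→φ4] = [3645, 34992, 18225, 11664]
r7 m[wet→φ0] = [2160, 675, 2880, 1200]
r7 m[wet→φ1] = [729, 243, 405, 405]
r7 m[wet→φ5] = [19440, 18225, 14400, 19440]
fixed point reached at round 7
b[sprk] = ⊗ incoming = [116640, 136080, 136080, 174960]

b[sprk] = [116640, 136080, 136080, 174960]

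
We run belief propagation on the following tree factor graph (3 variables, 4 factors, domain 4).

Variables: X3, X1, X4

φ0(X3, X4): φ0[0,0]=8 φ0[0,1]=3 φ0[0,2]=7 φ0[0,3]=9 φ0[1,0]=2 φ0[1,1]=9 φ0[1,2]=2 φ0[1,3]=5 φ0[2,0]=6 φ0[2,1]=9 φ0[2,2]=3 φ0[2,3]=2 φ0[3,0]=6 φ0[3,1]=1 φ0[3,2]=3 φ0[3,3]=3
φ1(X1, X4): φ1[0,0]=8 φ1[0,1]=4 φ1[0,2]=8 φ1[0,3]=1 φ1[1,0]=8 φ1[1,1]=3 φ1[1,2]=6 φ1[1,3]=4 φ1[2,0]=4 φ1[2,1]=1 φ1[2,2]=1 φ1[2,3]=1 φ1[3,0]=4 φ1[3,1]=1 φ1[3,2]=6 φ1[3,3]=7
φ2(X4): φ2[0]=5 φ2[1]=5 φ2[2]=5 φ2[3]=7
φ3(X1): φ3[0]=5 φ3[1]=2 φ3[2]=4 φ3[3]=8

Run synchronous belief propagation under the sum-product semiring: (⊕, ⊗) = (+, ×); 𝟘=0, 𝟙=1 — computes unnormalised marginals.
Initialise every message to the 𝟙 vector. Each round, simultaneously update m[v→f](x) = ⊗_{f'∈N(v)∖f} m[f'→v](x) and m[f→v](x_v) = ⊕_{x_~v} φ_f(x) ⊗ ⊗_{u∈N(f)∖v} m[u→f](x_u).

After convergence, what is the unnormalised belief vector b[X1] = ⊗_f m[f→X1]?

b[X1] = [10265, 4384, 3032, 15448]

init: all messages = 𝟙 over 4 values
r1 m[φ0→X3] = [27, 18, 20, 13]
r1 m[φ0→X4] = [22, 22, 15, 19]
r1 m[φ1→X1] = [21, 21, 7, 18]
r1 m[φ1→X4] = [24, 9, 21, 13]
r1 m[φ2→X4] = [5, 5, 5, 7]
r1 m[φ3→X1] = [5, 2, 4, 8]
r1 m[X3→φ0] = [1, 1, 1, 1]
r1 m[X1→φ1] = [1, 1, 1, 1]
r1 m[X1→φ3] = [1, 1, 1, 1]
r1 m[X4→φ0] = [1, 1, 1, 1]
r1 m[X4→φ1] = [1, 1, 1, 1]
r1 m[X4→φ2] = [1, 1, 1, 1]
r2 m[φ0→X3] = [27, 18, 20, 13]
r2 m[φ0→X4] = [22, 22, 15, 19]
r2 m[φ1→X1] = [21, 21, 7, 18]
r2 m[φ1→X4] = [24, 9, 21, 13]
r2 m[φ2→X4] = [5, 5, 5, 7]
r2 m[φ3→X1] = [5, 2, 4, 8]
r2 m[X3→φ0] = [1, 1, 1, 1]
r2 m[X1→φ1] = [5, 2, 4, 8]
r2 m[X1→φ3] = [21, 21, 7, 18]
r2 m[X4→φ0] = [120, 45, 105, 91]
r2 m[X4→φ1] = [110, 110, 75, 133]
r2 m[X4→φ2] = [528, 198, 315, 247]
r3 m[φ0→X3] = [2649, 1310, 1622, 1353]
r3 m[φ0→X4] = [22, 22, 15, 19]
r3 m[φ1→X1] = [2053, 2192, 758, 1931]
r3 m[φ1→X4] = [104, 38, 104, 73]
r3 m[φ2→X4] = [5, 5, 5, 7]
r3 m[φ3→X1] = [5, 2, 4, 8]
r3 m[X3→φ0] = [1, 1, 1, 1]
r3 m[X1→φ1] = [5, 2, 4, 8]
r3 m[X1→φ3] = [21, 21, 7, 18]
r3 m[X4→φ0] = [120, 45, 105, 91]
r3 m[X4→φ1] = [110, 110, 75, 133]
r3 m[X4→φ2] = [528, 198, 315, 247]
r4 m[φ0→X3] = [2649, 1310, 1622, 1353]
r4 m[φ0→X4] = [22, 22, 15, 19]
r4 m[φ1→X1] = [2053, 2192, 758, 1931]
r4 m[φ1→X4] = [104, 38, 104, 73]
r4 m[φ2→X4] = [5, 5, 5, 7]
r4 m[φ3→X1] = [5, 2, 4, 8]
r4 m[X3→φ0] = [1, 1, 1, 1]
r4 m[X1→φ1] = [5, 2, 4, 8]
r4 m[X1→φ3] = [2053, 2192, 758, 1931]
r4 m[X4→φ0] = [520, 190, 520, 511]
r4 m[X4→φ1] = [110, 110, 75, 133]
r4 m[X4→φ2] = [2288, 836, 1560, 1387]
r5 m[φ0→X3] = [12969, 6345, 7412, 6403]
r5 m[φ0→X4] = [22, 22, 15, 19]
r5 m[φ1→X1] = [2053, 2192, 758, 1931]
r5 m[φ1→X4] = [104, 38, 104, 73]
r5 m[φ2→X4] = [5, 5, 5, 7]
r5 m[φ3→X1] = [5, 2, 4, 8]
r5 m[X3→φ0] = [1, 1, 1, 1]
r5 m[X1→φ1] = [5, 2, 4, 8]
r5 m[X1→φ3] = [2053, 2192, 758, 1931]
r5 m[X4→φ0] = [520, 190, 520, 511]
r5 m[X4→φ1] = [110, 110, 75, 133]
r5 m[X4→φ2] = [2288, 836, 1560, 1387]
r6 m[φ0→X3] = [12969, 6345, 7412, 6403]
r6 m[φ0→X4] = [22, 22, 15, 19]
r6 m[φ1→X1] = [2053, 2192, 758, 1931]
r6 m[φ1→X4] = [104, 38, 104, 73]
r6 m[φ2→X4] = [5, 5, 5, 7]
r6 m[φ3→X1] = [5, 2, 4, 8]
r6 m[X3→φ0] = [1, 1, 1, 1]
r6 m[X1→φ1] = [5, 2, 4, 8]
r6 m[X1→φ3] = [2053, 2192, 758, 1931]
r6 m[X4→φ0] = [520, 190, 520, 511]
r6 m[X4→φ1] = [110, 110, 75, 133]
r6 m[X4→φ2] = [2288, 836, 1560, 1387]
fixed point reached at round 6
b[X1] = ⊗ incoming = [10265, 4384, 3032, 15448]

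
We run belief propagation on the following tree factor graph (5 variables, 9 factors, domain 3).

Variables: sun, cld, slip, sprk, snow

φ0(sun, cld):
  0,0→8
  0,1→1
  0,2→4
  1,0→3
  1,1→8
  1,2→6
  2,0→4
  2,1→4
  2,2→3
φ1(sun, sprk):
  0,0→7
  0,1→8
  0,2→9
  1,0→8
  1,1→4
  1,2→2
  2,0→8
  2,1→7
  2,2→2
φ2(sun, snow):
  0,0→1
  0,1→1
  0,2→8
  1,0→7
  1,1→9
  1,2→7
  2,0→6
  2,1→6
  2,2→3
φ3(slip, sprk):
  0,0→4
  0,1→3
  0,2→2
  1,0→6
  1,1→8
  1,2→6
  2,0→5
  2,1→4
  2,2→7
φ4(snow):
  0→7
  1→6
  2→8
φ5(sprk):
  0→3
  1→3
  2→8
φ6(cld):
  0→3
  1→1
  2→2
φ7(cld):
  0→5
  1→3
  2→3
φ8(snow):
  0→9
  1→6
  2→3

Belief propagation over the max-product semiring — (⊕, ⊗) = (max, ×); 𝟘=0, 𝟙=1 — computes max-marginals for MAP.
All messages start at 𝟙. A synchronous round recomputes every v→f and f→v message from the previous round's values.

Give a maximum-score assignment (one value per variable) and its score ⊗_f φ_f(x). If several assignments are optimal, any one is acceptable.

init: all messages = 𝟙 over 3 values
r1 m[φ0→sun] = [8, 8, 4]
r1 m[φ0→cld] = [8, 8, 6]
r1 m[φ1→sun] = [9, 8, 8]
r1 m[φ1→sprk] = [8, 8, 9]
r1 m[φ2→sun] = [8, 9, 6]
r1 m[φ2→snow] = [7, 9, 8]
r1 m[φ3→slip] = [4, 8, 7]
r1 m[φ3→sprk] = [6, 8, 7]
r1 m[φ4→snow] = [7, 6, 8]
r1 m[φ5→sprk] = [3, 3, 8]
r1 m[φ6→cld] = [3, 1, 2]
r1 m[φ7→cld] = [5, 3, 3]
r1 m[φ8→snow] = [9, 6, 3]
r1 m[sun→φ0] = [1, 1, 1]
r1 m[sun→φ1] = [1, 1, 1]
r1 m[sun→φ2] = [1, 1, 1]
r1 m[cld→φ0] = [1, 1, 1]
r1 m[cld→φ6] = [1, 1, 1]
r1 m[cld→φ7] = [1, 1, 1]
r1 m[slip→φ3] = [1, 1, 1]
r1 m[sprk→φ1] = [1, 1, 1]
r1 m[sprk→φ3] = [1, 1, 1]
r1 m[sprk→φ5] = [1, 1, 1]
r1 m[snow→φ2] = [1, 1, 1]
r1 m[snow→φ4] = [1, 1, 1]
r1 m[snow→φ8] = [1, 1, 1]
r2 m[φ0→sun] = [8, 8, 4]
r2 m[φ0→cld] = [8, 8, 6]
r2 m[φ1→sun] = [9, 8, 8]
r2 m[φ1→sprk] = [8, 8, 9]
r2 m[φ2→sun] = [8, 9, 6]
r2 m[φ2→snow] = [7, 9, 8]
r2 m[φ3→slip] = [4, 8, 7]
r2 m[φ3→sprk] = [6, 8, 7]
r2 m[φ4→snow] = [7, 6, 8]
r2 m[φ5→sprk] = [3, 3, 8]
r2 m[φ6→cld] = [3, 1, 2]
r2 m[φ7→cld] = [5, 3, 3]
r2 m[φ8→snow] = [9, 6, 3]
r2 m[sun→φ0] = [72, 72, 48]
r2 m[sun→φ1] = [64, 72, 24]
r2 m[sun→φ2] = [72, 64, 32]
r2 m[cld→φ0] = [15, 3, 6]
r2 m[cld→φ6] = [40, 24, 18]
r2 m[cld→φ7] = [24, 8, 12]
r2 m[slip→φ3] = [1, 1, 1]
r2 m[sprk→φ1] = [18, 24, 56]
r2 m[sprk→φ3] = [24, 24, 72]
r2 m[sprk→φ5] = [48, 64, 63]
r2 m[snow→φ2] = [63, 36, 24]
r2 m[snow→φ4] = [63, 54, 24]
r2 m[snow→φ8] = [49, 54, 64]
r3 m[φ0→sun] = [120, 45, 60]
r3 m[φ0→cld] = [576, 576, 432]
r3 m[φ1→sun] = [504, 144, 168]
r3 m[φ1→sprk] = [576, 512, 576]
r3 m[φ2→sun] = [192, 441, 378]
r3 m[φ2→snow] = [448, 576, 576]
r3 m[φ3→slip] = [144, 432, 504]
r3 m[φ3→sprk] = [6, 8, 7]
r3 m[φ4→snow] = [7, 6, 8]
r3 m[φ5→sprk] = [3, 3, 8]
r3 m[φ6→cld] = [3, 1, 2]
r3 m[φ7→cld] = [5, 3, 3]
r3 m[φ8→snow] = [9, 6, 3]
r3 m[sun→φ0] = [72, 72, 48]
r3 m[sun→φ1] = [64, 72, 24]
r3 m[sun→φ2] = [72, 64, 32]
r3 m[cld→φ0] = [15, 3, 6]
r3 m[cld→φ6] = [40, 24, 18]
r3 m[cld→φ7] = [24, 8, 12]
r3 m[slip→φ3] = [1, 1, 1]
r3 m[sprk→φ1] = [18, 24, 56]
r3 m[sprk→φ3] = [24, 24, 72]
r3 m[sprk→φ5] = [48, 64, 63]
r3 m[snow→φ2] = [63, 36, 24]
r3 m[snow→φ4] = [63, 54, 24]
r3 m[snow→φ8] = [49, 54, 64]
r4 m[φ0→sun] = [120, 45, 60]
r4 m[φ0→cld] = [576, 576, 432]
r4 m[φ1→sun] = [504, 144, 168]
r4 m[φ1→sprk] = [576, 512, 576]
r4 m[φ2→sun] = [192, 441, 378]
r4 m[φ2→snow] = [448, 576, 576]
r4 m[φ3→slip] = [144, 432, 504]
r4 m[φ3→sprk] = [6, 8, 7]
r4 m[φ4→snow] = [7, 6, 8]
r4 m[φ5→sprk] = [3, 3, 8]
r4 m[φ6→cld] = [3, 1, 2]
r4 m[φ7→cld] = [5, 3, 3]
r4 m[φ8→snow] = [9, 6, 3]
r4 m[sun→φ0] = [96768, 63504, 63504]
r4 m[sun→φ1] = [23040, 19845, 22680]
r4 m[sun→φ2] = [60480, 6480, 10080]
r4 m[cld→φ0] = [15, 3, 6]
r4 m[cld→φ6] = [2880, 1728, 1296]
r4 m[cld→φ7] = [1728, 576, 864]
r4 m[slip→φ3] = [1, 1, 1]
r4 m[sprk→φ1] = [18, 24, 56]
r4 m[sprk→φ3] = [1728, 1536, 4608]
r4 m[sprk→φ5] = [3456, 4096, 4032]
r4 m[snow→φ2] = [63, 36, 24]
r4 m[snow→φ4] = [4032, 3456, 1728]
r4 m[snow→φ8] = [3136, 3456, 4608]
r5 m[φ0→sun] = [120, 45, 60]
r5 m[φ0→cld] = [774144, 508032, 387072]
r5 m[φ1→sun] = [504, 144, 168]
r5 m[φ1→sprk] = [181440, 184320, 207360]
r5 m[φ2→sun] = [192, 441, 378]
r5 m[φ2→snow] = [60480, 60480, 483840]
r5 m[φ3→slip] = [9216, 27648, 32256]
r5 m[φ3→sprk] = [6, 8, 7]
r5 m[φ4→snow] = [7, 6, 8]
r5 m[φ5→sprk] = [3, 3, 8]
r5 m[φ6→cld] = [3, 1, 2]
r5 m[φ7→cld] = [5, 3, 3]
r5 m[φ8→snow] = [9, 6, 3]
r5 m[sun→φ0] = [96768, 63504, 63504]
r5 m[sun→φ1] = [23040, 19845, 22680]
r5 m[sun→φ2] = [60480, 6480, 10080]
r5 m[cld→φ0] = [15, 3, 6]
r5 m[cld→φ6] = [2880, 1728, 1296]
r5 m[cld→φ7] = [1728, 576, 864]
r5 m[slip→φ3] = [1, 1, 1]
r5 m[sprk→φ1] = [18, 24, 56]
r5 m[sprk→φ3] = [1728, 1536, 4608]
r5 m[sprk→φ5] = [3456, 4096, 4032]
r5 m[snow→φ2] = [63, 36, 24]
r5 m[snow→φ4] = [4032, 3456, 1728]
r5 m[snow→φ8] = [3136, 3456, 4608]
r6 m[φ0→sun] = [120, 45, 60]
r6 m[φ0→cld] = [774144, 508032, 387072]
r6 m[φ1→sun] = [504, 144, 168]
r6 m[φ1→sprk] = [181440, 184320, 207360]
r6 m[φ2→sun] = [192, 441, 378]
r6 m[φ2→snow] = [60480, 60480, 483840]
r6 m[φ3→slip] = [9216, 27648, 32256]
r6 m[φ3→sprk] = [6, 8, 7]
r6 m[φ4→snow] = [7, 6, 8]
r6 m[φ5→sprk] = [3, 3, 8]
r6 m[φ6→cld] = [3, 1, 2]
r6 m[φ7→cld] = [5, 3, 3]
r6 m[φ8→snow] = [9, 6, 3]
r6 m[sun→φ0] = [96768, 63504, 63504]
r6 m[sun→φ1] = [23040, 19845, 22680]
r6 m[sun→φ2] = [60480, 6480, 10080]
r6 m[cld→φ0] = [15, 3, 6]
r6 m[cld→φ6] = [3870720, 1524096, 1161216]
r6 m[cld→φ7] = [2322432, 508032, 774144]
r6 m[slip→φ3] = [1, 1, 1]
r6 m[sprk→φ1] = [18, 24, 56]
r6 m[sprk→φ3] = [544320, 552960, 1658880]
r6 m[sprk→φ5] = [1088640, 1474560, 1451520]
r6 m[snow→φ2] = [63, 36, 24]
r6 m[snow→φ4] = [544320, 362880, 1451520]
r6 m[snow→φ8] = [423360, 362880, 3870720]
r7 m[φ0→sun] = [120, 45, 60]
r7 m[φ0→cld] = [774144, 508032, 387072]
r7 m[φ1→sun] = [504, 144, 168]
r7 m[φ1→sprk] = [181440, 184320, 207360]
r7 m[φ2→sun] = [192, 441, 378]
r7 m[φ2→snow] = [60480, 60480, 483840]
r7 m[φ3→slip] = [3317760, 9953280, 11612160]
r7 m[φ3→sprk] = [6, 8, 7]
r7 m[φ4→snow] = [7, 6, 8]
r7 m[φ5→sprk] = [3, 3, 8]
r7 m[φ6→cld] = [3, 1, 2]
r7 m[φ7→cld] = [5, 3, 3]
r7 m[φ8→snow] = [9, 6, 3]
r7 m[sun→φ0] = [96768, 63504, 63504]
r7 m[sun→φ1] = [23040, 19845, 22680]
r7 m[sun→φ2] = [60480, 6480, 10080]
r7 m[cld→φ0] = [15, 3, 6]
r7 m[cld→φ6] = [3870720, 1524096, 1161216]
r7 m[cld→φ7] = [2322432, 508032, 774144]
r7 m[slip→φ3] = [1, 1, 1]
r7 m[sprk→φ1] = [18, 24, 56]
r7 m[sprk→φ3] = [544320, 552960, 1658880]
r7 m[sprk→φ5] = [1088640, 1474560, 1451520]
r7 m[snow→φ2] = [63, 36, 24]
r7 m[snow→φ4] = [544320, 362880, 1451520]
r7 m[snow→φ8] = [423360, 362880, 3870720]
r8 m[φ0→sun] = [120, 45, 60]
r8 m[φ0→cld] = [774144, 508032, 387072]
r8 m[φ1→sun] = [504, 144, 168]
r8 m[φ1→sprk] = [181440, 184320, 207360]
r8 m[φ2→sun] = [192, 441, 378]
r8 m[φ2→snow] = [60480, 60480, 483840]
r8 m[φ3→slip] = [3317760, 9953280, 11612160]
r8 m[φ3→sprk] = [6, 8, 7]
r8 m[φ4→snow] = [7, 6, 8]
r8 m[φ5→sprk] = [3, 3, 8]
r8 m[φ6→cld] = [3, 1, 2]
r8 m[φ7→cld] = [5, 3, 3]
r8 m[φ8→snow] = [9, 6, 3]
r8 m[sun→φ0] = [96768, 63504, 63504]
r8 m[sun→φ1] = [23040, 19845, 22680]
r8 m[sun→φ2] = [60480, 6480, 10080]
r8 m[cld→φ0] = [15, 3, 6]
r8 m[cld→φ6] = [3870720, 1524096, 1161216]
r8 m[cld→φ7] = [2322432, 508032, 774144]
r8 m[slip→φ3] = [1, 1, 1]
r8 m[sprk→φ1] = [18, 24, 56]
r8 m[sprk→φ3] = [544320, 552960, 1658880]
r8 m[sprk→φ5] = [1088640, 1474560, 1451520]
r8 m[snow→φ2] = [63, 36, 24]
r8 m[snow→φ4] = [544320, 362880, 1451520]
r8 m[snow→φ8] = [423360, 362880, 3870720]
fixed point reached at round 8
traceback from sun: (sun=0, cld=0, slip=2, sprk=2, snow=2), score=11612160

assignment: (sun=0, cld=0, slip=2, sprk=2, snow=2); score = 11612160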